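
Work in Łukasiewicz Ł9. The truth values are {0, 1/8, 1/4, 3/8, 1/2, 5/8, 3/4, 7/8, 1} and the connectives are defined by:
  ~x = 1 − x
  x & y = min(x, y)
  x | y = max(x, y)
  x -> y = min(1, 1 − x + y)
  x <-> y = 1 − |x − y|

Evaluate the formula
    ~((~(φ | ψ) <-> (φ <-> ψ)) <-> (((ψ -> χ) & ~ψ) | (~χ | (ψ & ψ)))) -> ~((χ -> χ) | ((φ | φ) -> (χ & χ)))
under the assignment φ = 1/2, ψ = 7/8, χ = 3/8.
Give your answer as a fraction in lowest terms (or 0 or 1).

φ | ψ = 1/2 | 7/8 = 7/8
~(φ | ψ) = ~7/8 = 1/8
φ <-> ψ = 1/2 <-> 7/8 = 5/8
~(φ | ψ) <-> (φ <-> ψ) = 1/8 <-> 5/8 = 1/2
ψ -> χ = 7/8 -> 3/8 = 1/2
~ψ = ~7/8 = 1/8
(ψ -> χ) & ~ψ = 1/2 & 1/8 = 1/8
~χ = ~3/8 = 5/8
ψ & ψ = 7/8 & 7/8 = 7/8
~χ | (ψ & ψ) = 5/8 | 7/8 = 7/8
((ψ -> χ) & ~ψ) | (~χ | (ψ & ψ)) = 1/8 | 7/8 = 7/8
(~(φ | ψ) <-> (φ <-> ψ)) <-> (((ψ -> χ) & ~ψ) | (~χ | (ψ & ψ))) = 1/2 <-> 7/8 = 5/8
~((~(φ | ψ) <-> (φ <-> ψ)) <-> (((ψ -> χ) & ~ψ) | (~χ | (ψ & ψ)))) = ~5/8 = 3/8
χ -> χ = 3/8 -> 3/8 = 1
φ | φ = 1/2 | 1/2 = 1/2
χ & χ = 3/8 & 3/8 = 3/8
(φ | φ) -> (χ & χ) = 1/2 -> 3/8 = 7/8
(χ -> χ) | ((φ | φ) -> (χ & χ)) = 1 | 7/8 = 1
~((χ -> χ) | ((φ | φ) -> (χ & χ))) = ~1 = 0
~((~(φ | ψ) <-> (φ <-> ψ)) <-> (((ψ -> χ) & ~ψ) | (~χ | (ψ & ψ)))) -> ~((χ -> χ) | ((φ | φ) -> (χ & χ))) = 3/8 -> 0 = 5/8

5/8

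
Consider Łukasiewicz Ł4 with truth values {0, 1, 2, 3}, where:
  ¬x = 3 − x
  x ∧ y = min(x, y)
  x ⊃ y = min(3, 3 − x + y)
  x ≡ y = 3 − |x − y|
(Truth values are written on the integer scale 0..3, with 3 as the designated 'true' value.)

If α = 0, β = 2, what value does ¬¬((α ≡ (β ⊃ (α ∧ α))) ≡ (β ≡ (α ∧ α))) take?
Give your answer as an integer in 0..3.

α ∧ α = 0 ∧ 0 = 0
β ⊃ (α ∧ α) = 2 ⊃ 0 = 1
α ≡ (β ⊃ (α ∧ α)) = 0 ≡ 1 = 2
α ∧ α = 0 ∧ 0 = 0
β ≡ (α ∧ α) = 2 ≡ 0 = 1
(α ≡ (β ⊃ (α ∧ α))) ≡ (β ≡ (α ∧ α)) = 2 ≡ 1 = 2
¬((α ≡ (β ⊃ (α ∧ α))) ≡ (β ≡ (α ∧ α))) = ¬2 = 1
¬¬((α ≡ (β ⊃ (α ∧ α))) ≡ (β ≡ (α ∧ α))) = ¬1 = 2

2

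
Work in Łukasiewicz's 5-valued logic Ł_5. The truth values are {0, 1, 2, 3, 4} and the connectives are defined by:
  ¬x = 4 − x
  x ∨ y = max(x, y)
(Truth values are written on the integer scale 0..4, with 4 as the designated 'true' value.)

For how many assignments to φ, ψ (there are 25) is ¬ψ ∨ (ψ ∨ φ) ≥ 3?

22

value 4: 13 assignments (counts)
value 3: 9 assignments (counts)
value 2: 3 assignments
So 22 of the 25 assignments meet the threshold.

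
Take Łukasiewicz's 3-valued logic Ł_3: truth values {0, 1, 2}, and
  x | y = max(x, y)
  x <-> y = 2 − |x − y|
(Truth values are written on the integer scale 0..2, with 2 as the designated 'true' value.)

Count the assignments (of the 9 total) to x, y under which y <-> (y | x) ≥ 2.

x = 0, y = 0 ↦ 2  ≥
x = 0, y = 1 ↦ 2  ≥
x = 0, y = 2 ↦ 2  ≥
x = 1, y = 0 ↦ 1  <
x = 1, y = 1 ↦ 2  ≥
x = 1, y = 2 ↦ 2  ≥
x = 2, y = 0 ↦ 0  <
x = 2, y = 1 ↦ 1  <
x = 2, y = 2 ↦ 2  ≥
So 6 of the 9 assignments meet the threshold.

6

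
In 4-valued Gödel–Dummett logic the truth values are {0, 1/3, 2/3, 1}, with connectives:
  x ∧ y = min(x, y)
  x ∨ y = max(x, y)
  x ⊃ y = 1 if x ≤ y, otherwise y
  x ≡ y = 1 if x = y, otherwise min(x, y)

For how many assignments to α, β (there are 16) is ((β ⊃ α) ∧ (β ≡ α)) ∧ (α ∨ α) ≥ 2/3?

α = 0, β = 0 ↦ 0  <
α = 0, β = 1/3 ↦ 0  <
α = 0, β = 2/3 ↦ 0  <
α = 0, β = 1 ↦ 0  <
α = 1/3, β = 0 ↦ 0  <
α = 1/3, β = 1/3 ↦ 1/3  <
α = 1/3, β = 2/3 ↦ 1/3  <
α = 1/3, β = 1 ↦ 1/3  <
α = 2/3, β = 0 ↦ 0  <
α = 2/3, β = 1/3 ↦ 1/3  <
α = 2/3, β = 2/3 ↦ 2/3  ≥
α = 2/3, β = 1 ↦ 2/3  ≥
α = 1, β = 0 ↦ 0  <
α = 1, β = 1/3 ↦ 1/3  <
α = 1, β = 2/3 ↦ 2/3  ≥
α = 1, β = 1 ↦ 1  ≥
So 4 of the 16 assignments meet the threshold.

4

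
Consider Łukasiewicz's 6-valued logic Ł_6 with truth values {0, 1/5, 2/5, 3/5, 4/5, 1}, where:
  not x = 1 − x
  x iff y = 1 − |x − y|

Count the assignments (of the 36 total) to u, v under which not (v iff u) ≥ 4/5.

value 1: 2 assignments (counts)
value 4/5: 4 assignments (counts)
value 3/5: 6 assignments
value 2/5: 8 assignments
value 1/5: 10 assignments
value 0: 6 assignments
So 6 of the 36 assignments meet the threshold.

6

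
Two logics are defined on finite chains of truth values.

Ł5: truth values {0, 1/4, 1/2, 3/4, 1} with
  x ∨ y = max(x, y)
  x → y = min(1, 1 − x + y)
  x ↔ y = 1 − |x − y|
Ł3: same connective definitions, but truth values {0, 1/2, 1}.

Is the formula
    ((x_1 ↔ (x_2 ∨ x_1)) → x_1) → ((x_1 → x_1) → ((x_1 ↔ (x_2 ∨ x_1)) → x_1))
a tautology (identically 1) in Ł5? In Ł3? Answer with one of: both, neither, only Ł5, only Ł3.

In Ł5: every assignment gives 1 — tautology.
In Ł3: every assignment gives 1 — tautology.

both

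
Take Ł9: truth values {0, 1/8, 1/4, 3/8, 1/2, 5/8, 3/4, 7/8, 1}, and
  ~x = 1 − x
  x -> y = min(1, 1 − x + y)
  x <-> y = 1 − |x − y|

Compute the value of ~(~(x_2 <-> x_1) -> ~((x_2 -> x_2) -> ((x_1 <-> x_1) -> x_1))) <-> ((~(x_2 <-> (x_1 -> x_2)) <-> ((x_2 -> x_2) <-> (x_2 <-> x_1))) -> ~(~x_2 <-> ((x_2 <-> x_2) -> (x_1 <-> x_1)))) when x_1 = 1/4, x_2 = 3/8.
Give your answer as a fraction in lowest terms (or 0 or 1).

x_2 <-> x_1 = 3/8 <-> 1/4 = 7/8
~(x_2 <-> x_1) = ~7/8 = 1/8
x_2 -> x_2 = 3/8 -> 3/8 = 1
x_1 <-> x_1 = 1/4 <-> 1/4 = 1
(x_1 <-> x_1) -> x_1 = 1 -> 1/4 = 1/4
(x_2 -> x_2) -> ((x_1 <-> x_1) -> x_1) = 1 -> 1/4 = 1/4
~((x_2 -> x_2) -> ((x_1 <-> x_1) -> x_1)) = ~1/4 = 3/4
~(x_2 <-> x_1) -> ~((x_2 -> x_2) -> ((x_1 <-> x_1) -> x_1)) = 1/8 -> 3/4 = 1
~(~(x_2 <-> x_1) -> ~((x_2 -> x_2) -> ((x_1 <-> x_1) -> x_1))) = ~1 = 0
x_1 -> x_2 = 1/4 -> 3/8 = 1
x_2 <-> (x_1 -> x_2) = 3/8 <-> 1 = 3/8
~(x_2 <-> (x_1 -> x_2)) = ~3/8 = 5/8
x_2 -> x_2 = 3/8 -> 3/8 = 1
x_2 <-> x_1 = 3/8 <-> 1/4 = 7/8
(x_2 -> x_2) <-> (x_2 <-> x_1) = 1 <-> 7/8 = 7/8
~(x_2 <-> (x_1 -> x_2)) <-> ((x_2 -> x_2) <-> (x_2 <-> x_1)) = 5/8 <-> 7/8 = 3/4
~x_2 = ~3/8 = 5/8
x_2 <-> x_2 = 3/8 <-> 3/8 = 1
x_1 <-> x_1 = 1/4 <-> 1/4 = 1
(x_2 <-> x_2) -> (x_1 <-> x_1) = 1 -> 1 = 1
~x_2 <-> ((x_2 <-> x_2) -> (x_1 <-> x_1)) = 5/8 <-> 1 = 5/8
~(~x_2 <-> ((x_2 <-> x_2) -> (x_1 <-> x_1))) = ~5/8 = 3/8
(~(x_2 <-> (x_1 -> x_2)) <-> ((x_2 -> x_2) <-> (x_2 <-> x_1))) -> ~(~x_2 <-> ((x_2 <-> x_2) -> (x_1 <-> x_1))) = 3/4 -> 3/8 = 5/8
~(~(x_2 <-> x_1) -> ~((x_2 -> x_2) -> ((x_1 <-> x_1) -> x_1))) <-> ((~(x_2 <-> (x_1 -> x_2)) <-> ((x_2 -> x_2) <-> (x_2 <-> x_1))) -> ~(~x_2 <-> ((x_2 <-> x_2) -> (x_1 <-> x_1)))) = 0 <-> 5/8 = 3/8

3/8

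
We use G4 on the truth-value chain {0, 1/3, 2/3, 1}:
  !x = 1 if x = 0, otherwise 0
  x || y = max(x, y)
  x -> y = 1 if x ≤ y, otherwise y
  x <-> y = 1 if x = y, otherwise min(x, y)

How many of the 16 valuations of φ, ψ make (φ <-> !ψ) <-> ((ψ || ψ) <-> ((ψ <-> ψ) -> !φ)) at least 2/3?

φ = 0, ψ = 0 ↦ 1  ≥
φ = 0, ψ = 1/3 ↦ 1/3  <
φ = 0, ψ = 2/3 ↦ 2/3  ≥
φ = 0, ψ = 1 ↦ 1  ≥
φ = 1/3, ψ = 0 ↦ 1/3  <
φ = 1/3, ψ = 1/3 ↦ 1  ≥
φ = 1/3, ψ = 2/3 ↦ 1  ≥
φ = 1/3, ψ = 1 ↦ 1  ≥
φ = 2/3, ψ = 0 ↦ 2/3  ≥
φ = 2/3, ψ = 1/3 ↦ 1  ≥
φ = 2/3, ψ = 2/3 ↦ 1  ≥
φ = 2/3, ψ = 1 ↦ 1  ≥
φ = 1, ψ = 0 ↦ 1  ≥
φ = 1, ψ = 1/3 ↦ 1  ≥
φ = 1, ψ = 2/3 ↦ 1  ≥
φ = 1, ψ = 1 ↦ 1  ≥
So 14 of the 16 assignments meet the threshold.

14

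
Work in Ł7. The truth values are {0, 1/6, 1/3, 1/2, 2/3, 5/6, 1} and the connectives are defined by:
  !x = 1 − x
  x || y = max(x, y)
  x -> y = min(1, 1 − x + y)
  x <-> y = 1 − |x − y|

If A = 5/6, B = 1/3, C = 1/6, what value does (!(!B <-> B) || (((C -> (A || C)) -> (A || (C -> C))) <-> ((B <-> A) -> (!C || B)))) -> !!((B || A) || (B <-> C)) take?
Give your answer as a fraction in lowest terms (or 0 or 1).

5/6

!B = !1/3 = 2/3
!B <-> B = 2/3 <-> 1/3 = 2/3
!(!B <-> B) = !2/3 = 1/3
A || C = 5/6 || 1/6 = 5/6
C -> (A || C) = 1/6 -> 5/6 = 1
C -> C = 1/6 -> 1/6 = 1
A || (C -> C) = 5/6 || 1 = 1
(C -> (A || C)) -> (A || (C -> C)) = 1 -> 1 = 1
B <-> A = 1/3 <-> 5/6 = 1/2
!C = !1/6 = 5/6
!C || B = 5/6 || 1/3 = 5/6
(B <-> A) -> (!C || B) = 1/2 -> 5/6 = 1
((C -> (A || C)) -> (A || (C -> C))) <-> ((B <-> A) -> (!C || B)) = 1 <-> 1 = 1
!(!B <-> B) || (((C -> (A || C)) -> (A || (C -> C))) <-> ((B <-> A) -> (!C || B))) = 1/3 || 1 = 1
B || A = 1/3 || 5/6 = 5/6
B <-> C = 1/3 <-> 1/6 = 5/6
(B || A) || (B <-> C) = 5/6 || 5/6 = 5/6
!((B || A) || (B <-> C)) = !5/6 = 1/6
!!((B || A) || (B <-> C)) = !1/6 = 5/6
(!(!B <-> B) || (((C -> (A || C)) -> (A || (C -> C))) <-> ((B <-> A) -> (!C || B)))) -> !!((B || A) || (B <-> C)) = 1 -> 5/6 = 5/6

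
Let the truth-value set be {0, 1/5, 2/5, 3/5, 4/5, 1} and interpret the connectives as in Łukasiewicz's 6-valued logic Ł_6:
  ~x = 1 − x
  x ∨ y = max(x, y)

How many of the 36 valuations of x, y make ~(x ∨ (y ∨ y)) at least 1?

value 1: 1 assignment (counts)
value 4/5: 3 assignments
value 3/5: 5 assignments
value 2/5: 7 assignments
value 1/5: 9 assignments
value 0: 11 assignments
So 1 of the 36 assignments meets the threshold.

1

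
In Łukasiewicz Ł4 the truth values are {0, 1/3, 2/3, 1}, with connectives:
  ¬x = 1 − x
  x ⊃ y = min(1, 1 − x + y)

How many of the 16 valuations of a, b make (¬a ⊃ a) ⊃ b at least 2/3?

a = 0, b = 0 ↦ 1  ≥
a = 0, b = 1/3 ↦ 1  ≥
a = 0, b = 2/3 ↦ 1  ≥
a = 0, b = 1 ↦ 1  ≥
a = 1/3, b = 0 ↦ 1/3  <
a = 1/3, b = 1/3 ↦ 2/3  ≥
a = 1/3, b = 2/3 ↦ 1  ≥
a = 1/3, b = 1 ↦ 1  ≥
a = 2/3, b = 0 ↦ 0  <
a = 2/3, b = 1/3 ↦ 1/3  <
a = 2/3, b = 2/3 ↦ 2/3  ≥
a = 2/3, b = 1 ↦ 1  ≥
a = 1, b = 0 ↦ 0  <
a = 1, b = 1/3 ↦ 1/3  <
a = 1, b = 2/3 ↦ 2/3  ≥
a = 1, b = 1 ↦ 1  ≥
So 11 of the 16 assignments meet the threshold.

11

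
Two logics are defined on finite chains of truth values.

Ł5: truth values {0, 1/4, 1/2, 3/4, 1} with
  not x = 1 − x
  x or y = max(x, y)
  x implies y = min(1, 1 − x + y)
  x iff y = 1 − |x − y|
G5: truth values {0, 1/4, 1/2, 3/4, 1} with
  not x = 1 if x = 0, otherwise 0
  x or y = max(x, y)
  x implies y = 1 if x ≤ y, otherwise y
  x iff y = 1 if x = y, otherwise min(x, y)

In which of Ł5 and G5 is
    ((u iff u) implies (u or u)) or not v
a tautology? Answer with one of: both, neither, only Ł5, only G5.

neither

In Ł5: at u = 0, v = 1/4 the value is 3/4 — not a tautology.
In G5: at u = 0, v = 1/4 the value is 0 — not a tautology.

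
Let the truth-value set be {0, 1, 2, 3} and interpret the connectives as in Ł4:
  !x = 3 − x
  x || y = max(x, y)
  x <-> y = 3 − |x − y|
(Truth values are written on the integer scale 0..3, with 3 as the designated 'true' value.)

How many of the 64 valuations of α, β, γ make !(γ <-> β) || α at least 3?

value 3: 22 assignments (counts)
value 2: 22 assignments
value 1: 16 assignments
value 0: 4 assignments
So 22 of the 64 assignments meet the threshold.

22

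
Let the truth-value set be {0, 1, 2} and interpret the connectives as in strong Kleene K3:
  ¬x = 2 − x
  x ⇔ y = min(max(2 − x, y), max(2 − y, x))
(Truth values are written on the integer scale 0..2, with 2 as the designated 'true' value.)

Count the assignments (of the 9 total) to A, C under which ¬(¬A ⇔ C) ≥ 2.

2

A = 0, C = 0 ↦ 2  ≥
A = 0, C = 1 ↦ 1  <
A = 0, C = 2 ↦ 0  <
A = 1, C = 0 ↦ 1  <
A = 1, C = 1 ↦ 1  <
A = 1, C = 2 ↦ 1  <
A = 2, C = 0 ↦ 0  <
A = 2, C = 1 ↦ 1  <
A = 2, C = 2 ↦ 2  ≥
So 2 of the 9 assignments meet the threshold.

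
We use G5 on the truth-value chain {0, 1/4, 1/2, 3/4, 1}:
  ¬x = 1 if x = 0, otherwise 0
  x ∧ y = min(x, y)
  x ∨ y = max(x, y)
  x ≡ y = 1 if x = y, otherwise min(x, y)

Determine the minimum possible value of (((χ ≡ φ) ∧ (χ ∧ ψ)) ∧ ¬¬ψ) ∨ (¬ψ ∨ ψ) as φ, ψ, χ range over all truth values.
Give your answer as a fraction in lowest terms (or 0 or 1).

1/4

Take φ = 0, ψ = 1/4, χ = 0:
χ ≡ φ = 0 ≡ 0 = 1
χ ∧ ψ = 0 ∧ 1/4 = 0
(χ ≡ φ) ∧ (χ ∧ ψ) = 1 ∧ 0 = 0
¬ψ = ¬1/4 = 0
¬¬ψ = ¬0 = 1
((χ ≡ φ) ∧ (χ ∧ ψ)) ∧ ¬¬ψ = 0 ∧ 1 = 0
¬ψ = ¬1/4 = 0
¬ψ ∨ ψ = 0 ∨ 1/4 = 1/4
(((χ ≡ φ) ∧ (χ ∧ ψ)) ∧ ¬¬ψ) ∨ (¬ψ ∨ ψ) = 0 ∨ 1/4 = 1/4
No assignment yields a value below 1/4, so this is the minimum.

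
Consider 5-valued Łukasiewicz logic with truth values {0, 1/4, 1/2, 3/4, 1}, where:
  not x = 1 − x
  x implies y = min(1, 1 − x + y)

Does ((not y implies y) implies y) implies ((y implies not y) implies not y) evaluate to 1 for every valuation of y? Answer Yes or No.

y = 0 ↦ 1
y = 1/4 ↦ 1
y = 1/2 ↦ 1
y = 3/4 ↦ 1
y = 1 ↦ 1
Every assignment gives a value ≥ 1.

Yes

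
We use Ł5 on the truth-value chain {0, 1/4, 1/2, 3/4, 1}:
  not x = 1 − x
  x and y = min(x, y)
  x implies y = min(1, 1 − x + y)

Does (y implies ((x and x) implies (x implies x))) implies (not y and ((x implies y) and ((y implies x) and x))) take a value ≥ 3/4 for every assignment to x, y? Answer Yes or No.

Counterexample: take x = 0, y = 0.
x and x = 0 and 0 = 0
x implies x = 0 implies 0 = 1
(x and x) implies (x implies x) = 0 implies 1 = 1
y implies ((x and x) implies (x implies x)) = 0 implies 1 = 1
not y = not 0 = 1
x implies y = 0 implies 0 = 1
y implies x = 0 implies 0 = 1
(y implies x) and x = 1 and 0 = 0
(x implies y) and ((y implies x) and x) = 1 and 0 = 0
not y and ((x implies y) and ((y implies x) and x)) = 1 and 0 = 0
(y implies ((x and x) implies (x implies x))) implies (not y and ((x implies y) and ((y implies x) and x))) = 1 implies 0 = 0
This gives 0, which is below 3/4.

No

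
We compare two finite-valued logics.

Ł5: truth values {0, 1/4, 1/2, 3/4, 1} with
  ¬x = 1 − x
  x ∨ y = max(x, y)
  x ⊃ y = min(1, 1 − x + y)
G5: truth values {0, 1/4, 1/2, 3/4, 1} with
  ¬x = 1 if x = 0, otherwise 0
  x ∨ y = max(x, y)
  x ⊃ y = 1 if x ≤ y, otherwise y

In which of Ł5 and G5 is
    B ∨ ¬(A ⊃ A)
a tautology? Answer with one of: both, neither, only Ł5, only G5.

In Ł5: at A = 0, B = 0 the value is 0 — not a tautology.
In G5: at A = 0, B = 0 the value is 0 — not a tautology.

neither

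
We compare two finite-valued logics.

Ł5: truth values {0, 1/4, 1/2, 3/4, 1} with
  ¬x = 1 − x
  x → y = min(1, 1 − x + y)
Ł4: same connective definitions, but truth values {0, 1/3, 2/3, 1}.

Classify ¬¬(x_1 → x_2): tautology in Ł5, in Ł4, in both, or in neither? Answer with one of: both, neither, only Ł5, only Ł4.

In Ł5: at x_1 = 1/4, x_2 = 0 the value is 3/4 — not a tautology.
In Ł4: at x_1 = 1/3, x_2 = 0 the value is 2/3 — not a tautology.

neither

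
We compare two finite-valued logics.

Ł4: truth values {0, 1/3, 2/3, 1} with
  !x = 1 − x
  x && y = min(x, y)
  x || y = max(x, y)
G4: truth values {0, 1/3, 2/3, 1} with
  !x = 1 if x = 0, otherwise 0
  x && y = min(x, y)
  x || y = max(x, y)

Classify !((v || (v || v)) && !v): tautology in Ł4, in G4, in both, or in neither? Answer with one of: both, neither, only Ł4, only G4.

only G4

In Ł4: at v = 1/3 the value is 2/3 — not a tautology.
In G4: every assignment gives 1 — tautology.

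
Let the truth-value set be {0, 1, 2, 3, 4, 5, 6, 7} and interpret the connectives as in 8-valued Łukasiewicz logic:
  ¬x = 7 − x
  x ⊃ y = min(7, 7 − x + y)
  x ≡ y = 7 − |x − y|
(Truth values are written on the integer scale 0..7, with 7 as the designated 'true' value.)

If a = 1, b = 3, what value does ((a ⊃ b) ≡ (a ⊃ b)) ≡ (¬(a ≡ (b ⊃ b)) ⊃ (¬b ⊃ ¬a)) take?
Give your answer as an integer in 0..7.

a ⊃ b = 1 ⊃ 3 = 7
a ⊃ b = 1 ⊃ 3 = 7
(a ⊃ b) ≡ (a ⊃ b) = 7 ≡ 7 = 7
b ⊃ b = 3 ⊃ 3 = 7
a ≡ (b ⊃ b) = 1 ≡ 7 = 1
¬(a ≡ (b ⊃ b)) = ¬1 = 6
¬b = ¬3 = 4
¬a = ¬1 = 6
¬b ⊃ ¬a = 4 ⊃ 6 = 7
¬(a ≡ (b ⊃ b)) ⊃ (¬b ⊃ ¬a) = 6 ⊃ 7 = 7
((a ⊃ b) ≡ (a ⊃ b)) ≡ (¬(a ≡ (b ⊃ b)) ⊃ (¬b ⊃ ¬a)) = 7 ≡ 7 = 7

7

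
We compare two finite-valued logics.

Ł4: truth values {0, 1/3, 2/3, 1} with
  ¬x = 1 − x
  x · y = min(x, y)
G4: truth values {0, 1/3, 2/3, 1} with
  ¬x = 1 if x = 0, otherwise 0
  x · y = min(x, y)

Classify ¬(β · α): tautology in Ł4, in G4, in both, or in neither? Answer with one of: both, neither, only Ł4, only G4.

In Ł4: at α = 1/3, β = 1/3 the value is 2/3 — not a tautology.
In G4: at α = 1/3, β = 1/3 the value is 0 — not a tautology.

neither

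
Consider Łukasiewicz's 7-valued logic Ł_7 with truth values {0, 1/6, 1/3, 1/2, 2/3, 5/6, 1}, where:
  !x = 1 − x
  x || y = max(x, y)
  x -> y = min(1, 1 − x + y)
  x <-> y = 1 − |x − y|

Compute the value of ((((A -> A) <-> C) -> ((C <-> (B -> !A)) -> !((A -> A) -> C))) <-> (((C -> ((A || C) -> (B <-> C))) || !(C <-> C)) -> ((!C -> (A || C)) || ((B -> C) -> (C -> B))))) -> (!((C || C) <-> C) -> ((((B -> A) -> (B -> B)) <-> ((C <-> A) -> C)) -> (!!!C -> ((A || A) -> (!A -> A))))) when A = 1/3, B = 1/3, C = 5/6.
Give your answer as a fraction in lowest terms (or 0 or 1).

1

A -> A = 1/3 -> 1/3 = 1
(A -> A) <-> C = 1 <-> 5/6 = 5/6
!A = !1/3 = 2/3
B -> !A = 1/3 -> 2/3 = 1
C <-> (B -> !A) = 5/6 <-> 1 = 5/6
A -> A = 1/3 -> 1/3 = 1
(A -> A) -> C = 1 -> 5/6 = 5/6
!((A -> A) -> C) = !5/6 = 1/6
(C <-> (B -> !A)) -> !((A -> A) -> C) = 5/6 -> 1/6 = 1/3
((A -> A) <-> C) -> ((C <-> (B -> !A)) -> !((A -> A) -> C)) = 5/6 -> 1/3 = 1/2
A || C = 1/3 || 5/6 = 5/6
B <-> C = 1/3 <-> 5/6 = 1/2
(A || C) -> (B <-> C) = 5/6 -> 1/2 = 2/3
C -> ((A || C) -> (B <-> C)) = 5/6 -> 2/3 = 5/6
C <-> C = 5/6 <-> 5/6 = 1
!(C <-> C) = !1 = 0
(C -> ((A || C) -> (B <-> C))) || !(C <-> C) = 5/6 || 0 = 5/6
!C = !5/6 = 1/6
A || C = 1/3 || 5/6 = 5/6
!C -> (A || C) = 1/6 -> 5/6 = 1
B -> C = 1/3 -> 5/6 = 1
C -> B = 5/6 -> 1/3 = 1/2
(B -> C) -> (C -> B) = 1 -> 1/2 = 1/2
(!C -> (A || C)) || ((B -> C) -> (C -> B)) = 1 || 1/2 = 1
((C -> ((A || C) -> (B <-> C))) || !(C <-> C)) -> ((!C -> (A || C)) || ((B -> C) -> (C -> B))) = 5/6 -> 1 = 1
(((A -> A) <-> C) -> ((C <-> (B -> !A)) -> !((A -> A) -> C))) <-> (((C -> ((A || C) -> (B <-> C))) || !(C <-> C)) -> ((!C -> (A || C)) || ((B -> C) -> (C -> B)))) = 1/2 <-> 1 = 1/2
C || C = 5/6 || 5/6 = 5/6
(C || C) <-> C = 5/6 <-> 5/6 = 1
!((C || C) <-> C) = !1 = 0
B -> A = 1/3 -> 1/3 = 1
B -> B = 1/3 -> 1/3 = 1
(B -> A) -> (B -> B) = 1 -> 1 = 1
C <-> A = 5/6 <-> 1/3 = 1/2
(C <-> A) -> C = 1/2 -> 5/6 = 1
((B -> A) -> (B -> B)) <-> ((C <-> A) -> C) = 1 <-> 1 = 1
!C = !5/6 = 1/6
!!C = !1/6 = 5/6
!!!C = !5/6 = 1/6
A || A = 1/3 || 1/3 = 1/3
!A = !1/3 = 2/3
!A -> A = 2/3 -> 1/3 = 2/3
(A || A) -> (!A -> A) = 1/3 -> 2/3 = 1
!!!C -> ((A || A) -> (!A -> A)) = 1/6 -> 1 = 1
(((B -> A) -> (B -> B)) <-> ((C <-> A) -> C)) -> (!!!C -> ((A || A) -> (!A -> A))) = 1 -> 1 = 1
!((C || C) <-> C) -> ((((B -> A) -> (B -> B)) <-> ((C <-> A) -> C)) -> (!!!C -> ((A || A) -> (!A -> A)))) = 0 -> 1 = 1
((((A -> A) <-> C) -> ((C <-> (B -> !A)) -> !((A -> A) -> C))) <-> (((C -> ((A || C) -> (B <-> C))) || !(C <-> C)) -> ((!C -> (A || C)) || ((B -> C) -> (C -> B))))) -> (!((C || C) <-> C) -> ((((B -> A) -> (B -> B)) <-> ((C <-> A) -> C)) -> (!!!C -> ((A || A) -> (!A -> A))))) = 1/2 -> 1 = 1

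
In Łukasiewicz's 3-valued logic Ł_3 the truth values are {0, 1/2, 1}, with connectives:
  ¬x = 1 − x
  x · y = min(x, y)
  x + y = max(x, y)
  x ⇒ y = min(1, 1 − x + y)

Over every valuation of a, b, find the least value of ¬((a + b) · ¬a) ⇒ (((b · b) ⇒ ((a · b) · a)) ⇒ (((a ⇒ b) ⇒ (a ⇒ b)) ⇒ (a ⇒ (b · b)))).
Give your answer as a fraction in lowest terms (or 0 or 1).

Take a = 1, b = 0:
a + b = 1 + 0 = 1
¬a = ¬1 = 0
(a + b) · ¬a = 1 · 0 = 0
¬((a + b) · ¬a) = ¬0 = 1
b · b = 0 · 0 = 0
a · b = 1 · 0 = 0
(a · b) · a = 0 · 1 = 0
(b · b) ⇒ ((a · b) · a) = 0 ⇒ 0 = 1
a ⇒ b = 1 ⇒ 0 = 0
a ⇒ b = 1 ⇒ 0 = 0
(a ⇒ b) ⇒ (a ⇒ b) = 0 ⇒ 0 = 1
b · b = 0 · 0 = 0
a ⇒ (b · b) = 1 ⇒ 0 = 0
((a ⇒ b) ⇒ (a ⇒ b)) ⇒ (a ⇒ (b · b)) = 1 ⇒ 0 = 0
((b · b) ⇒ ((a · b) · a)) ⇒ (((a ⇒ b) ⇒ (a ⇒ b)) ⇒ (a ⇒ (b · b))) = 1 ⇒ 0 = 0
¬((a + b) · ¬a) ⇒ (((b · b) ⇒ ((a · b) · a)) ⇒ (((a ⇒ b) ⇒ (a ⇒ b)) ⇒ (a ⇒ (b · b)))) = 1 ⇒ 0 = 0
No assignment yields a value below 0, so this is the minimum.

0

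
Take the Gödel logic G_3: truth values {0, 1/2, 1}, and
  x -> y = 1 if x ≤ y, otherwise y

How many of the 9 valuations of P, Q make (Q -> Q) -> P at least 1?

3

P = 0, Q = 0 ↦ 0  <
P = 0, Q = 1/2 ↦ 0  <
P = 0, Q = 1 ↦ 0  <
P = 1/2, Q = 0 ↦ 1/2  <
P = 1/2, Q = 1/2 ↦ 1/2  <
P = 1/2, Q = 1 ↦ 1/2  <
P = 1, Q = 0 ↦ 1  ≥
P = 1, Q = 1/2 ↦ 1  ≥
P = 1, Q = 1 ↦ 1  ≥
So 3 of the 9 assignments meet the threshold.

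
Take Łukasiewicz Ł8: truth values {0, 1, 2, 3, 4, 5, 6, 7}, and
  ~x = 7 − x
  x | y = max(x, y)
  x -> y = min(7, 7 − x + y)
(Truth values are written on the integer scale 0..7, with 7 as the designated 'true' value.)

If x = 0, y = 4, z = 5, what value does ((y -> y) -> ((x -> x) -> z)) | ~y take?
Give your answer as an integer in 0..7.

y -> y = 4 -> 4 = 7
x -> x = 0 -> 0 = 7
(x -> x) -> z = 7 -> 5 = 5
(y -> y) -> ((x -> x) -> z) = 7 -> 5 = 5
~y = ~4 = 3
((y -> y) -> ((x -> x) -> z)) | ~y = 5 | 3 = 5

5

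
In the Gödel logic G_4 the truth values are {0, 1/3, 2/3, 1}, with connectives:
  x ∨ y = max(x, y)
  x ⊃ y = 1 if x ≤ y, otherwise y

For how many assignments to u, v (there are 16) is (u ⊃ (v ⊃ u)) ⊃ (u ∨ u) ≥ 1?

4

u = 0, v = 0 ↦ 0  <
u = 0, v = 1/3 ↦ 0  <
u = 0, v = 2/3 ↦ 0  <
u = 0, v = 1 ↦ 0  <
u = 1/3, v = 0 ↦ 1/3  <
u = 1/3, v = 1/3 ↦ 1/3  <
u = 1/3, v = 2/3 ↦ 1/3  <
u = 1/3, v = 1 ↦ 1/3  <
u = 2/3, v = 0 ↦ 2/3  <
u = 2/3, v = 1/3 ↦ 2/3  <
u = 2/3, v = 2/3 ↦ 2/3  <
u = 2/3, v = 1 ↦ 2/3  <
u = 1, v = 0 ↦ 1  ≥
u = 1, v = 1/3 ↦ 1  ≥
u = 1, v = 2/3 ↦ 1  ≥
u = 1, v = 1 ↦ 1  ≥
So 4 of the 16 assignments meet the threshold.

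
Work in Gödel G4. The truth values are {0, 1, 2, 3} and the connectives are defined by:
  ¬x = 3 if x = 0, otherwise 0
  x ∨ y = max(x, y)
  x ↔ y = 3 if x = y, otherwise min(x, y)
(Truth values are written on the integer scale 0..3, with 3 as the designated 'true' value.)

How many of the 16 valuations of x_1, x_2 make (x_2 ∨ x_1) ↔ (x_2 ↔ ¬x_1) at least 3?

x_1 = 0, x_2 = 0 ↦ 3  ≥
x_1 = 0, x_2 = 1 ↦ 3  ≥
x_1 = 0, x_2 = 2 ↦ 3  ≥
x_1 = 0, x_2 = 3 ↦ 3  ≥
x_1 = 1, x_2 = 0 ↦ 1  <
x_1 = 1, x_2 = 1 ↦ 0  <
x_1 = 1, x_2 = 2 ↦ 0  <
x_1 = 1, x_2 = 3 ↦ 0  <
x_1 = 2, x_2 = 0 ↦ 2  <
x_1 = 2, x_2 = 1 ↦ 0  <
x_1 = 2, x_2 = 2 ↦ 0  <
x_1 = 2, x_2 = 3 ↦ 0  <
x_1 = 3, x_2 = 0 ↦ 3  ≥
x_1 = 3, x_2 = 1 ↦ 0  <
x_1 = 3, x_2 = 2 ↦ 0  <
x_1 = 3, x_2 = 3 ↦ 0  <
So 5 of the 16 assignments meet the threshold.

5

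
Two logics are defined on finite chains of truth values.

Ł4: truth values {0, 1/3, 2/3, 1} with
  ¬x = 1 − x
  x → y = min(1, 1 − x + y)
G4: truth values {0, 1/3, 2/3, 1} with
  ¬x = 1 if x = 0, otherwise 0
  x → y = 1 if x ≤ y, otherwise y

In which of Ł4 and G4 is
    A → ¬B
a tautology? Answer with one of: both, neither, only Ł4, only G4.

In Ł4: at A = 1/3, B = 1 the value is 2/3 — not a tautology.
In G4: at A = 1/3, B = 1/3 the value is 0 — not a tautology.

neither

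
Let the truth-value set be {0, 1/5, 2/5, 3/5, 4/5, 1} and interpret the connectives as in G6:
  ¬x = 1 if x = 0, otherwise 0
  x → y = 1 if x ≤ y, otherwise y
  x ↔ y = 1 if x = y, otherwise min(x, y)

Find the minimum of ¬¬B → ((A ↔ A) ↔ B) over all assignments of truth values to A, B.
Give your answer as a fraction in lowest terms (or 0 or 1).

Take A = 0, B = 1/5:
¬B = ¬1/5 = 0
¬¬B = ¬0 = 1
A ↔ A = 0 ↔ 0 = 1
(A ↔ A) ↔ B = 1 ↔ 1/5 = 1/5
¬¬B → ((A ↔ A) ↔ B) = 1 → 1/5 = 1/5
No assignment yields a value below 1/5, so this is the minimum.

1/5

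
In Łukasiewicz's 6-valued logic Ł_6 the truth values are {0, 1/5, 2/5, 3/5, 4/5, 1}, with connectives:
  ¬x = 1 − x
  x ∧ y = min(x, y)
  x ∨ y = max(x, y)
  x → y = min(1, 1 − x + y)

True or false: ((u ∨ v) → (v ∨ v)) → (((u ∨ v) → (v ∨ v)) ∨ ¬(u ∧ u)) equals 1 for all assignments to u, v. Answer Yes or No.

At u = 3/5, v = 3/5, for instance:
u ∨ v = 3/5 ∨ 3/5 = 3/5
v ∨ v = 3/5 ∨ 3/5 = 3/5
(u ∨ v) → (v ∨ v) = 3/5 → 3/5 = 1
u ∧ u = 3/5 ∧ 3/5 = 3/5
¬(u ∧ u) = ¬3/5 = 2/5
((u ∨ v) → (v ∨ v)) ∨ ¬(u ∧ u) = 1 ∨ 2/5 = 1
((u ∨ v) → (v ∨ v)) → (((u ∨ v) → (v ∨ v)) ∨ ¬(u ∧ u)) = 1 → 1 = 1
and checking the remaining 35 assignments likewise gives ≥ 1 in every case.

Yes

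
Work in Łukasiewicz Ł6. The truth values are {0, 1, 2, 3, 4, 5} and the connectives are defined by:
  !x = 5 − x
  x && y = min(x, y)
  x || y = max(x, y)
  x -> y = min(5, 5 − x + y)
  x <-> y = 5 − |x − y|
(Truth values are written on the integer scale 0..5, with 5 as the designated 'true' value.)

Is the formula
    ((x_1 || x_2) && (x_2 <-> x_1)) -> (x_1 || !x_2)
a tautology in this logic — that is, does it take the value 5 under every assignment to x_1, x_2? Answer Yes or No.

No

Counterexample: take x_1 = 1, x_2 = 3.
x_1 || x_2 = 1 || 3 = 3
x_2 <-> x_1 = 3 <-> 1 = 3
(x_1 || x_2) && (x_2 <-> x_1) = 3 && 3 = 3
!x_2 = !3 = 2
x_1 || !x_2 = 1 || 2 = 2
((x_1 || x_2) && (x_2 <-> x_1)) -> (x_1 || !x_2) = 3 -> 2 = 4
This gives 4 ≠ 5.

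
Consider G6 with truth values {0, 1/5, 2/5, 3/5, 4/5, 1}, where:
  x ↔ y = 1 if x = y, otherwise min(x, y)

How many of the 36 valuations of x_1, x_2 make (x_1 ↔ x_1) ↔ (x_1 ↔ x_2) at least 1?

value 1: 6 assignments (counts)
value 4/5: 2 assignments
value 3/5: 4 assignments
value 2/5: 6 assignments
value 1/5: 8 assignments
value 0: 10 assignments
So 6 of the 36 assignments meet the threshold.

6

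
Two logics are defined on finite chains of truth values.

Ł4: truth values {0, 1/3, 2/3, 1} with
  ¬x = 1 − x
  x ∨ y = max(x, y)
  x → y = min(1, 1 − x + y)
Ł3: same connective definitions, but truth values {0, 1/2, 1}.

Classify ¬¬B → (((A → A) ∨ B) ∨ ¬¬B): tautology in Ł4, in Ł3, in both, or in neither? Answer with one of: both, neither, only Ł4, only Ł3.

both

In Ł4: every assignment gives 1 — tautology.
In Ł3: every assignment gives 1 — tautology.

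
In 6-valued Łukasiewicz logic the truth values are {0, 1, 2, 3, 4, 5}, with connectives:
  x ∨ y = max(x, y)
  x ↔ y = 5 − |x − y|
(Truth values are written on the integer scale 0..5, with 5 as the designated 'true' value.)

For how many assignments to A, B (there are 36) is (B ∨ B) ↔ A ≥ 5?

value 5: 6 assignments (counts)
value 4: 10 assignments
value 3: 8 assignments
value 2: 6 assignments
value 1: 4 assignments
value 0: 2 assignments
So 6 of the 36 assignments meet the threshold.

6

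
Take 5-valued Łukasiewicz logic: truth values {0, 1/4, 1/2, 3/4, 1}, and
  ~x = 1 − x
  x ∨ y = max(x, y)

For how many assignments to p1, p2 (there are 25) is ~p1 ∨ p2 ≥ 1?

9

value 1: 9 assignments (counts)
value 3/4: 7 assignments
value 1/2: 5 assignments
value 1/4: 3 assignments
value 0: 1 assignment
So 9 of the 25 assignments meet the threshold.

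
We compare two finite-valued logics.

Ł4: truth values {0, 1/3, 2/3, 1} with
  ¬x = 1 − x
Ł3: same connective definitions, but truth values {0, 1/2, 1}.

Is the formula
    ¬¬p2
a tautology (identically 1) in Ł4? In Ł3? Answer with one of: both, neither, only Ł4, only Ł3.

In Ł4: at p2 = 0 the value is 0 — not a tautology.
In Ł3: at p2 = 0 the value is 0 — not a tautology.

neither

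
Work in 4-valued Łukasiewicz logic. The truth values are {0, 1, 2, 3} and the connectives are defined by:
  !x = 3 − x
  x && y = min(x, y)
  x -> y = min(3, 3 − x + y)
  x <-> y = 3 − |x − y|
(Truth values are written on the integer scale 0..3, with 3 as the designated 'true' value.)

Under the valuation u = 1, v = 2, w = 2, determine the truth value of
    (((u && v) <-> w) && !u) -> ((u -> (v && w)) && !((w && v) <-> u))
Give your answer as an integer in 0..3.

2

u && v = 1 && 2 = 1
(u && v) <-> w = 1 <-> 2 = 2
!u = !1 = 2
((u && v) <-> w) && !u = 2 && 2 = 2
v && w = 2 && 2 = 2
u -> (v && w) = 1 -> 2 = 3
w && v = 2 && 2 = 2
(w && v) <-> u = 2 <-> 1 = 2
!((w && v) <-> u) = !2 = 1
(u -> (v && w)) && !((w && v) <-> u) = 3 && 1 = 1
(((u && v) <-> w) && !u) -> ((u -> (v && w)) && !((w && v) <-> u)) = 2 -> 1 = 2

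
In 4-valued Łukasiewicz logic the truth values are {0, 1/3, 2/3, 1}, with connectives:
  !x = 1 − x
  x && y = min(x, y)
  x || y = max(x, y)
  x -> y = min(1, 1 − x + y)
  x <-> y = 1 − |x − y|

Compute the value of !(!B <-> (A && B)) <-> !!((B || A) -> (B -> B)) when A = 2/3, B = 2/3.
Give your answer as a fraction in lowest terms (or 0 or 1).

!B = !2/3 = 1/3
A && B = 2/3 && 2/3 = 2/3
!B <-> (A && B) = 1/3 <-> 2/3 = 2/3
!(!B <-> (A && B)) = !2/3 = 1/3
B || A = 2/3 || 2/3 = 2/3
B -> B = 2/3 -> 2/3 = 1
(B || A) -> (B -> B) = 2/3 -> 1 = 1
!((B || A) -> (B -> B)) = !1 = 0
!!((B || A) -> (B -> B)) = !0 = 1
!(!B <-> (A && B)) <-> !!((B || A) -> (B -> B)) = 1/3 <-> 1 = 1/3

1/3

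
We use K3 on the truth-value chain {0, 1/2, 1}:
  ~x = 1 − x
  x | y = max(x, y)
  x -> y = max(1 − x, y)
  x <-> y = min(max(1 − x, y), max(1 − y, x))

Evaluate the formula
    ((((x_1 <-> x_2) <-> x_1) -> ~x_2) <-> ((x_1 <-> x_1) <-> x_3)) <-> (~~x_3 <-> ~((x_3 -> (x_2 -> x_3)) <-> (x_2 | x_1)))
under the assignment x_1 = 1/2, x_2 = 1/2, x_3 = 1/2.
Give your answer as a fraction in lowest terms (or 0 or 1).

1/2

x_1 <-> x_2 = 1/2 <-> 1/2 = 1/2
(x_1 <-> x_2) <-> x_1 = 1/2 <-> 1/2 = 1/2
~x_2 = ~1/2 = 1/2
((x_1 <-> x_2) <-> x_1) -> ~x_2 = 1/2 -> 1/2 = 1/2
x_1 <-> x_1 = 1/2 <-> 1/2 = 1/2
(x_1 <-> x_1) <-> x_3 = 1/2 <-> 1/2 = 1/2
(((x_1 <-> x_2) <-> x_1) -> ~x_2) <-> ((x_1 <-> x_1) <-> x_3) = 1/2 <-> 1/2 = 1/2
~x_3 = ~1/2 = 1/2
~~x_3 = ~1/2 = 1/2
x_2 -> x_3 = 1/2 -> 1/2 = 1/2
x_3 -> (x_2 -> x_3) = 1/2 -> 1/2 = 1/2
x_2 | x_1 = 1/2 | 1/2 = 1/2
(x_3 -> (x_2 -> x_3)) <-> (x_2 | x_1) = 1/2 <-> 1/2 = 1/2
~((x_3 -> (x_2 -> x_3)) <-> (x_2 | x_1)) = ~1/2 = 1/2
~~x_3 <-> ~((x_3 -> (x_2 -> x_3)) <-> (x_2 | x_1)) = 1/2 <-> 1/2 = 1/2
((((x_1 <-> x_2) <-> x_1) -> ~x_2) <-> ((x_1 <-> x_1) <-> x_3)) <-> (~~x_3 <-> ~((x_3 -> (x_2 -> x_3)) <-> (x_2 | x_1))) = 1/2 <-> 1/2 = 1/2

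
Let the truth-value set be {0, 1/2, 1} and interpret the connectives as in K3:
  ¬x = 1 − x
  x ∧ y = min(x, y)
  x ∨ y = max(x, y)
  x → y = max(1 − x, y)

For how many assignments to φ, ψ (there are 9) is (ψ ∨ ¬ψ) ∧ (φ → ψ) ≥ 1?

4

φ = 0, ψ = 0 ↦ 1  ≥
φ = 0, ψ = 1/2 ↦ 1/2  <
φ = 0, ψ = 1 ↦ 1  ≥
φ = 1/2, ψ = 0 ↦ 1/2  <
φ = 1/2, ψ = 1/2 ↦ 1/2  <
φ = 1/2, ψ = 1 ↦ 1  ≥
φ = 1, ψ = 0 ↦ 0  <
φ = 1, ψ = 1/2 ↦ 1/2  <
φ = 1, ψ = 1 ↦ 1  ≥
So 4 of the 9 assignments meet the threshold.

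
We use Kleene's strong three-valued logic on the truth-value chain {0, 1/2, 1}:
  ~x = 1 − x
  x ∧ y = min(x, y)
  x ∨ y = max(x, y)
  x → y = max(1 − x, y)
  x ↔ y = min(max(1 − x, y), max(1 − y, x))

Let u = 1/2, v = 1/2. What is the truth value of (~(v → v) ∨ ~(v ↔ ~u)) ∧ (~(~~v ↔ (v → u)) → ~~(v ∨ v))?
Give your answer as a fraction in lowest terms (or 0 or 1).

v → v = 1/2 → 1/2 = 1/2
~(v → v) = ~1/2 = 1/2
~u = ~1/2 = 1/2
v ↔ ~u = 1/2 ↔ 1/2 = 1/2
~(v ↔ ~u) = ~1/2 = 1/2
~(v → v) ∨ ~(v ↔ ~u) = 1/2 ∨ 1/2 = 1/2
~v = ~1/2 = 1/2
~~v = ~1/2 = 1/2
v → u = 1/2 → 1/2 = 1/2
~~v ↔ (v → u) = 1/2 ↔ 1/2 = 1/2
~(~~v ↔ (v → u)) = ~1/2 = 1/2
v ∨ v = 1/2 ∨ 1/2 = 1/2
~(v ∨ v) = ~1/2 = 1/2
~~(v ∨ v) = ~1/2 = 1/2
~(~~v ↔ (v → u)) → ~~(v ∨ v) = 1/2 → 1/2 = 1/2
(~(v → v) ∨ ~(v ↔ ~u)) ∧ (~(~~v ↔ (v → u)) → ~~(v ∨ v)) = 1/2 ∧ 1/2 = 1/2

1/2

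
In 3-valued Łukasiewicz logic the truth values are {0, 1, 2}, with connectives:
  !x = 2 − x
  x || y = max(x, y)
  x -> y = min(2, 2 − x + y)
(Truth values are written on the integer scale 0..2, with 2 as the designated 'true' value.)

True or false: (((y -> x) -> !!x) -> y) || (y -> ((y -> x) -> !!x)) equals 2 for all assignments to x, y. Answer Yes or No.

x = 0, y = 0 ↦ 2
x = 0, y = 1 ↦ 2
x = 0, y = 2 ↦ 2
x = 1, y = 0 ↦ 2
x = 1, y = 1 ↦ 2
x = 1, y = 2 ↦ 2
x = 2, y = 0 ↦ 2
x = 2, y = 1 ↦ 2
x = 2, y = 2 ↦ 2
Every assignment gives a value ≥ 2.

Yes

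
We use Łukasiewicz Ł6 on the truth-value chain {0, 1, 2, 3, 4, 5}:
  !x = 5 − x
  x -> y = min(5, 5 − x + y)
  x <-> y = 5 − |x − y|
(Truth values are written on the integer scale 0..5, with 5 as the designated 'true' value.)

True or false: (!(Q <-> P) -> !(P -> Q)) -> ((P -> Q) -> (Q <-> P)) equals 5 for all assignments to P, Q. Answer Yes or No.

Yes

At P = 4, Q = 3, for instance:
Q <-> P = 3 <-> 4 = 4
!(Q <-> P) = !4 = 1
P -> Q = 4 -> 3 = 4
!(P -> Q) = !4 = 1
!(Q <-> P) -> !(P -> Q) = 1 -> 1 = 5
(P -> Q) -> (Q <-> P) = 4 -> 4 = 5
(!(Q <-> P) -> !(P -> Q)) -> ((P -> Q) -> (Q <-> P)) = 5 -> 5 = 5
and checking the remaining 35 assignments likewise gives ≥ 5 in every case.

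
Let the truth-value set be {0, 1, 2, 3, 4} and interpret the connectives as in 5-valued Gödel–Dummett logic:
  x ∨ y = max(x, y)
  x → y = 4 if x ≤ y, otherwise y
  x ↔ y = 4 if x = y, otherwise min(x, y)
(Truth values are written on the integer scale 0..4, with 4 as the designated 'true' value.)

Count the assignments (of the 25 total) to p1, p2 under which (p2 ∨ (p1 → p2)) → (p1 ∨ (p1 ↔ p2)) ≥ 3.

16

value 4: 15 assignments (counts)
value 3: 1 assignment (counts)
value 2: 2 assignments
value 1: 3 assignments
value 0: 4 assignments
So 16 of the 25 assignments meet the threshold.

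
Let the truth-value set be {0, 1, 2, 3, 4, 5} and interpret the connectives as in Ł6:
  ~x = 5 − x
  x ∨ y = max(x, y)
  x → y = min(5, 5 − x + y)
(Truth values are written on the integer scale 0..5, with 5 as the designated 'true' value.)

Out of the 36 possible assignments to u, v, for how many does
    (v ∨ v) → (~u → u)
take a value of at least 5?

27

value 5: 27 assignments (counts)
value 4: 3 assignments
value 3: 2 assignments
value 2: 2 assignments
value 1: 1 assignment
value 0: 1 assignment
So 27 of the 36 assignments meet the threshold.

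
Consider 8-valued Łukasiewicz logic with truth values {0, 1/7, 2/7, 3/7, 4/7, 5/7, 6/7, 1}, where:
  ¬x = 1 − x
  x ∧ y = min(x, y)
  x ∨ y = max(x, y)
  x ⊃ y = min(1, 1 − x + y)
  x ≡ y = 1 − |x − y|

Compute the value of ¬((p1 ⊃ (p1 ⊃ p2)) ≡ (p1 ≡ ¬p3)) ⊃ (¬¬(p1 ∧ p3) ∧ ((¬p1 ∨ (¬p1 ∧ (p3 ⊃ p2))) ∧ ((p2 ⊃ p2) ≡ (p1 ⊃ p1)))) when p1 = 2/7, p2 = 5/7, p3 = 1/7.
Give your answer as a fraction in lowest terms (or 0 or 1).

4/7

p1 ⊃ p2 = 2/7 ⊃ 5/7 = 1
p1 ⊃ (p1 ⊃ p2) = 2/7 ⊃ 1 = 1
¬p3 = ¬1/7 = 6/7
p1 ≡ ¬p3 = 2/7 ≡ 6/7 = 3/7
(p1 ⊃ (p1 ⊃ p2)) ≡ (p1 ≡ ¬p3) = 1 ≡ 3/7 = 3/7
¬((p1 ⊃ (p1 ⊃ p2)) ≡ (p1 ≡ ¬p3)) = ¬3/7 = 4/7
p1 ∧ p3 = 2/7 ∧ 1/7 = 1/7
¬(p1 ∧ p3) = ¬1/7 = 6/7
¬¬(p1 ∧ p3) = ¬6/7 = 1/7
¬p1 = ¬2/7 = 5/7
¬p1 = ¬2/7 = 5/7
p3 ⊃ p2 = 1/7 ⊃ 5/7 = 1
¬p1 ∧ (p3 ⊃ p2) = 5/7 ∧ 1 = 5/7
¬p1 ∨ (¬p1 ∧ (p3 ⊃ p2)) = 5/7 ∨ 5/7 = 5/7
p2 ⊃ p2 = 5/7 ⊃ 5/7 = 1
p1 ⊃ p1 = 2/7 ⊃ 2/7 = 1
(p2 ⊃ p2) ≡ (p1 ⊃ p1) = 1 ≡ 1 = 1
(¬p1 ∨ (¬p1 ∧ (p3 ⊃ p2))) ∧ ((p2 ⊃ p2) ≡ (p1 ⊃ p1)) = 5/7 ∧ 1 = 5/7
¬¬(p1 ∧ p3) ∧ ((¬p1 ∨ (¬p1 ∧ (p3 ⊃ p2))) ∧ ((p2 ⊃ p2) ≡ (p1 ⊃ p1))) = 1/7 ∧ 5/7 = 1/7
¬((p1 ⊃ (p1 ⊃ p2)) ≡ (p1 ≡ ¬p3)) ⊃ (¬¬(p1 ∧ p3) ∧ ((¬p1 ∨ (¬p1 ∧ (p3 ⊃ p2))) ∧ ((p2 ⊃ p2) ≡ (p1 ⊃ p1)))) = 4/7 ⊃ 1/7 = 4/7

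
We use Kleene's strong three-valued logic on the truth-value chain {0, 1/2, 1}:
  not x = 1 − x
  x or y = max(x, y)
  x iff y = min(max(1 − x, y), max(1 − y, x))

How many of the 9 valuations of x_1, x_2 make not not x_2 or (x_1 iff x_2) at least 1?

x_1 = 0, x_2 = 0 ↦ 1  ≥
x_1 = 0, x_2 = 1/2 ↦ 1/2  <
x_1 = 0, x_2 = 1 ↦ 1  ≥
x_1 = 1/2, x_2 = 0 ↦ 1/2  <
x_1 = 1/2, x_2 = 1/2 ↦ 1/2  <
x_1 = 1/2, x_2 = 1 ↦ 1  ≥
x_1 = 1, x_2 = 0 ↦ 0  <
x_1 = 1, x_2 = 1/2 ↦ 1/2  <
x_1 = 1, x_2 = 1 ↦ 1  ≥
So 4 of the 9 assignments meet the threshold.

4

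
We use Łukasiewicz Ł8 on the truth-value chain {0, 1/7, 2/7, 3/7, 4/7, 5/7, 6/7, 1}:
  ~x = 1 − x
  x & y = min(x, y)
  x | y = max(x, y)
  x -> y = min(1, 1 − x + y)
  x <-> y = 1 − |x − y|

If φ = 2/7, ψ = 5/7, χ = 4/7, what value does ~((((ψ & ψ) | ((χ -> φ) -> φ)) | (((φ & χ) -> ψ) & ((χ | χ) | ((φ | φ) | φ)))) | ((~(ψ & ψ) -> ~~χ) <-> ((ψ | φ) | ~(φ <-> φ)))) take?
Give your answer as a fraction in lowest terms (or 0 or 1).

ψ & ψ = 5/7 & 5/7 = 5/7
χ -> φ = 4/7 -> 2/7 = 5/7
(χ -> φ) -> φ = 5/7 -> 2/7 = 4/7
(ψ & ψ) | ((χ -> φ) -> φ) = 5/7 | 4/7 = 5/7
φ & χ = 2/7 & 4/7 = 2/7
(φ & χ) -> ψ = 2/7 -> 5/7 = 1
χ | χ = 4/7 | 4/7 = 4/7
φ | φ = 2/7 | 2/7 = 2/7
(φ | φ) | φ = 2/7 | 2/7 = 2/7
(χ | χ) | ((φ | φ) | φ) = 4/7 | 2/7 = 4/7
((φ & χ) -> ψ) & ((χ | χ) | ((φ | φ) | φ)) = 1 & 4/7 = 4/7
((ψ & ψ) | ((χ -> φ) -> φ)) | (((φ & χ) -> ψ) & ((χ | χ) | ((φ | φ) | φ))) = 5/7 | 4/7 = 5/7
ψ & ψ = 5/7 & 5/7 = 5/7
~(ψ & ψ) = ~5/7 = 2/7
~χ = ~4/7 = 3/7
~~χ = ~3/7 = 4/7
~(ψ & ψ) -> ~~χ = 2/7 -> 4/7 = 1
ψ | φ = 5/7 | 2/7 = 5/7
φ <-> φ = 2/7 <-> 2/7 = 1
~(φ <-> φ) = ~1 = 0
(ψ | φ) | ~(φ <-> φ) = 5/7 | 0 = 5/7
(~(ψ & ψ) -> ~~χ) <-> ((ψ | φ) | ~(φ <-> φ)) = 1 <-> 5/7 = 5/7
(((ψ & ψ) | ((χ -> φ) -> φ)) | (((φ & χ) -> ψ) & ((χ | χ) | ((φ | φ) | φ)))) | ((~(ψ & ψ) -> ~~χ) <-> ((ψ | φ) | ~(φ <-> φ))) = 5/7 | 5/7 = 5/7
~((((ψ & ψ) | ((χ -> φ) -> φ)) | (((φ & χ) -> ψ) & ((χ | χ) | ((φ | φ) | φ)))) | ((~(ψ & ψ) -> ~~χ) <-> ((ψ | φ) | ~(φ <-> φ)))) = ~5/7 = 2/7

2/7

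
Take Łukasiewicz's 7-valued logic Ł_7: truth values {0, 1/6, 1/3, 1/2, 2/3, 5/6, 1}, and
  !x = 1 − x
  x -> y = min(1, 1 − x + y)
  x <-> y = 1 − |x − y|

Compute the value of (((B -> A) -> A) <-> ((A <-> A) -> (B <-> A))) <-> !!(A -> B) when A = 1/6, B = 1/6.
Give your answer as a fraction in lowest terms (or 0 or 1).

1/6

B -> A = 1/6 -> 1/6 = 1
(B -> A) -> A = 1 -> 1/6 = 1/6
A <-> A = 1/6 <-> 1/6 = 1
B <-> A = 1/6 <-> 1/6 = 1
(A <-> A) -> (B <-> A) = 1 -> 1 = 1
((B -> A) -> A) <-> ((A <-> A) -> (B <-> A)) = 1/6 <-> 1 = 1/6
A -> B = 1/6 -> 1/6 = 1
!(A -> B) = !1 = 0
!!(A -> B) = !0 = 1
(((B -> A) -> A) <-> ((A <-> A) -> (B <-> A))) <-> !!(A -> B) = 1/6 <-> 1 = 1/6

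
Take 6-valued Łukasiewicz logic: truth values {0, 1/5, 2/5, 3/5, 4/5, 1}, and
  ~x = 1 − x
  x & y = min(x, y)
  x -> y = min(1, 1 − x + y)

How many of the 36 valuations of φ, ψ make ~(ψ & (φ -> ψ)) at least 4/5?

12

value 1: 6 assignments (counts)
value 4/5: 6 assignments (counts)
value 3/5: 6 assignments
value 2/5: 6 assignments
value 1/5: 6 assignments
value 0: 6 assignments
So 12 of the 36 assignments meet the threshold.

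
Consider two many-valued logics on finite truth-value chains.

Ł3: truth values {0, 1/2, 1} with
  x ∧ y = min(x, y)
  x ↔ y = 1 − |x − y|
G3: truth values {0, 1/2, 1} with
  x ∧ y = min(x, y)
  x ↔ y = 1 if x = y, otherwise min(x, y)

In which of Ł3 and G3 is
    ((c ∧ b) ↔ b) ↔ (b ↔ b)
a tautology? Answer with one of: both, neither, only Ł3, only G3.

In Ł3: at b = 1/2, c = 0 the value is 1/2 — not a tautology.
In G3: at b = 1/2, c = 0 the value is 0 — not a tautology.

neither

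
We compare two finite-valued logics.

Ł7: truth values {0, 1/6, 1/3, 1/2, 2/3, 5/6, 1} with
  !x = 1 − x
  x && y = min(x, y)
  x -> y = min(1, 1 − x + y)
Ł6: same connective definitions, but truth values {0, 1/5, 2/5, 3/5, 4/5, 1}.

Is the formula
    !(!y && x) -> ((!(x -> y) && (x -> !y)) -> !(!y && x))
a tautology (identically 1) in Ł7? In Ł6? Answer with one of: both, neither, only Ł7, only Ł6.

both

In Ł7: every assignment gives 1 — tautology.
In Ł6: every assignment gives 1 — tautology.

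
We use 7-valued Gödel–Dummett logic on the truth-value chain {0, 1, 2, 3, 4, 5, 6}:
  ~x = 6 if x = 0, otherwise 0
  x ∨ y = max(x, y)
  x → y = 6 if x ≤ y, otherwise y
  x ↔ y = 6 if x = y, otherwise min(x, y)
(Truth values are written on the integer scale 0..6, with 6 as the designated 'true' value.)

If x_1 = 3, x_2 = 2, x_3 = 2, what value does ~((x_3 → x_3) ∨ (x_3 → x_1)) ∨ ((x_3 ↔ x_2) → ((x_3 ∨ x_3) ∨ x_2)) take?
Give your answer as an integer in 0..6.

x_3 → x_3 = 2 → 2 = 6
x_3 → x_1 = 2 → 3 = 6
(x_3 → x_3) ∨ (x_3 → x_1) = 6 ∨ 6 = 6
~((x_3 → x_3) ∨ (x_3 → x_1)) = ~6 = 0
x_3 ↔ x_2 = 2 ↔ 2 = 6
x_3 ∨ x_3 = 2 ∨ 2 = 2
(x_3 ∨ x_3) ∨ x_2 = 2 ∨ 2 = 2
(x_3 ↔ x_2) → ((x_3 ∨ x_3) ∨ x_2) = 6 → 2 = 2
~((x_3 → x_3) ∨ (x_3 → x_1)) ∨ ((x_3 ↔ x_2) → ((x_3 ∨ x_3) ∨ x_2)) = 0 ∨ 2 = 2

2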